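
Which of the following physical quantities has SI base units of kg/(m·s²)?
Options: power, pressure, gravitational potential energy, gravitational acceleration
Checking the SI base units of each option:
  power (P = W/t): kg·m²/s³  ✗
  pressure (P = F/A): kg/(m·s²)  ✓ matches
  gravitational potential energy (U = -GMm/r): kg·m²/s²  ✗
  gravitational acceleration (g = GM/r²): m/s²  ✗

Only pressure has units kg/(m·s²).

Answer: pressure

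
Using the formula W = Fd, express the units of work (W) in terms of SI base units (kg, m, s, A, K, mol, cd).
Units of each symbol in W = Fd:
  F (force): kg·m/s²
  d (displacement): m

Multiplying the contributions: [kg·m/s²] · [m]
Adding exponents of each base unit: kg: 1, m: 2, s: -2
SI base units of work: kg·m²/s²

Answer: kg·m²/s²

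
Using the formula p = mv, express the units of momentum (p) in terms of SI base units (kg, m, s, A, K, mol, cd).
Units of each symbol in p = mv:
  m (mass): kg
  v (velocity): m/s

Multiplying the contributions: [kg] · [m/s]
Adding exponents of each base unit: kg: 1, m: 1, s: -1
SI base units of momentum: kg·m/s

Answer: kg·m/s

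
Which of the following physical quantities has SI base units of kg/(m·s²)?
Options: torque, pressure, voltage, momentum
Checking the SI base units of each option:
  torque (τ = Fr): kg·m²/s²  ✗
  pressure (P = F/A): kg/(m·s²)  ✓ matches
  voltage (V = IR): kg·m²/(s³·A)  ✗
  momentum (p = mv): kg·m/s  ✗

Only pressure has units kg/(m·s²).

Answer: pressure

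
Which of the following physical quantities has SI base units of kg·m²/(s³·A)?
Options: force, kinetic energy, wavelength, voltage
Checking the SI base units of each option:
  force (F = ma): kg·m/s²  ✗
  kinetic energy (E = ½mv²): kg·m²/s²  ✗
  wavelength (λ = v/f): m  ✗
  voltage (V = IR): kg·m²/(s³·A)  ✓ matches

Only voltage has units kg·m²/(s³·A).

Answer: voltage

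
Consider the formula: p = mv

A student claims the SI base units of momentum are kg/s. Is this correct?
Units of each symbol in p = mv:
  m (mass): kg
  v (velocity): m/s

Multiplying the contributions: [kg] · [m/s]
Adding exponents of each base unit: kg: 1, m: 1, s: -1
SI base units of momentum: kg·m/s

The claimed units kg/s (exponents kg: 1, s: -1) do not match the derived units kg·m/s (exponents kg: 1, m: 1, s: -1), so the claim is incorrect.

Answer: No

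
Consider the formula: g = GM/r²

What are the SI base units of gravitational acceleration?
Units of each symbol in g = GM/r²:
  G (gravitational constant): m³/(kg·s²)
  M (mass): kg
  r (distance): m  → to the power 2 in the denominator, contributes 1/m²

Multiplying the contributions: [m³/(kg·s²)] · [kg] · [1/m²]
Adding exponents of each base unit: m: 1, s: -2
SI base units of gravitational acceleration: m/s²

Answer: m/s²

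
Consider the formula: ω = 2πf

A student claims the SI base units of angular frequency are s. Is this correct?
Units of each symbol in ω = 2πf:
  f (frequency): 1/s
  The factor 2π is dimensionless.

Multiplying the contributions: [1/s]
Adding exponents of each base unit: s: -1
SI base units of angular frequency: 1/s

The claimed units s (exponents s: 1) do not match the derived units 1/s (exponents s: -1), so the claim is incorrect.

Answer: No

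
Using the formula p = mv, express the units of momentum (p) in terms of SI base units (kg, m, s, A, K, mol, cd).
Units of each symbol in p = mv:
  m (mass): kg
  v (velocity): m/s

Multiplying the contributions: [kg] · [m/s]
Adding exponents of each base unit: kg: 1, m: 1, s: -1
SI base units of momentum: kg·m/s

Answer: kg·m/s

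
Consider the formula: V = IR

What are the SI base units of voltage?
Units of each symbol in V = IR:
  I (current): A
  R (resistance, in ohms): kg·m²/(s³·A²)

Multiplying the contributions: [A] · [kg·m²/(s³·A²)]
Adding exponents of each base unit: kg: 1, m: 2, s: -3, A: -1
SI base units of voltage: kg·m²/(s³·A)

Answer: kg·m²/(s³·A)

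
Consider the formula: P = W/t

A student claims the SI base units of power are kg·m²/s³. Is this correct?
Units of each symbol in P = W/t:
  W (work): kg·m²/s²
  t (time): s  → in the denominator, contributes 1/s

Multiplying the contributions: [kg·m²/s²] · [1/s]
Adding exponents of each base unit: kg: 1, m: 2, s: -3
SI base units of power: kg·m²/s³

The claimed units kg·m²/s³ match the derived units, so the claim is correct.

Answer: Yes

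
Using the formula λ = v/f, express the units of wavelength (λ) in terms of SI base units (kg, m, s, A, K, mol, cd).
Units of each symbol in λ = v/f:
  v (wave speed): m/s
  f (frequency): 1/s  → in the denominator, contributes s

Multiplying the contributions: [m/s] · [s]
Adding exponents of each base unit: m: 1
SI base units of wavelength: m

Answer: m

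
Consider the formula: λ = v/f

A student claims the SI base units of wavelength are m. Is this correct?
Units of each symbol in λ = v/f:
  v (wave speed): m/s
  f (frequency): 1/s  → in the denominator, contributes s

Multiplying the contributions: [m/s] · [s]
Adding exponents of each base unit: m: 1
SI base units of wavelength: m

The claimed units m match the derived units, so the claim is correct.

Answer: Yes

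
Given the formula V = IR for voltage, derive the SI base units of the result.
Units of each symbol in V = IR:
  I (current): A
  R (resistance, in ohms): kg·m²/(s³·A²)

Multiplying the contributions: [A] · [kg·m²/(s³·A²)]
Adding exponents of each base unit: kg: 1, m: 2, s: -3, A: -1
SI base units of voltage: kg·m²/(s³·A)

Answer: kg·m²/(s³·A)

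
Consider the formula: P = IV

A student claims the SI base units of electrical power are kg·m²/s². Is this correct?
Units of each symbol in P = IV:
  I (current): A
  V (voltage, in volts): kg·m²/(s³·A)

Multiplying the contributions: [A] · [kg·m²/(s³·A)]
Adding exponents of each base unit: kg: 1, m: 2, s: -3
SI base units of electrical power: kg·m²/s³

The claimed units kg·m²/s² (exponents kg: 1, m: 2, s: -2) do not match the derived units kg·m²/s³ (exponents kg: 1, m: 2, s: -3), so the claim is incorrect.

Answer: No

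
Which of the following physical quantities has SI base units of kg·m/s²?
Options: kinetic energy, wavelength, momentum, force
Checking the SI base units of each option:
  kinetic energy (E = ½mv²): kg·m²/s²  ✗
  wavelength (λ = v/f): m  ✗
  momentum (p = mv): kg·m/s  ✗
  force (F = ma): kg·m/s²  ✓ matches

Only force has units kg·m/s².

Answer: force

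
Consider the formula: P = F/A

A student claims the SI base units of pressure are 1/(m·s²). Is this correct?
Units of each symbol in P = F/A:
  F (force): kg·m/s²
  A (area): m²  → in the denominator, contributes 1/m²

Multiplying the contributions: [kg·m/s²] · [1/m²]
Adding exponents of each base unit: kg: 1, m: -1, s: -2
SI base units of pressure: kg/(m·s²)

The claimed units 1/(m·s²) (exponents m: -1, s: -2) do not match the derived units kg/(m·s²) (exponents kg: 1, m: -1, s: -2), so the claim is incorrect.

Answer: No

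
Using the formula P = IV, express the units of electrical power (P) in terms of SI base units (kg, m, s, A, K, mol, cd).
Units of each symbol in P = IV:
  I (current): A
  V (voltage, in volts): kg·m²/(s³·A)

Multiplying the contributions: [A] · [kg·m²/(s³·A)]
Adding exponents of each base unit: kg: 1, m: 2, s: -3
SI base units of electrical power: kg·m²/s³

Answer: kg·m²/s³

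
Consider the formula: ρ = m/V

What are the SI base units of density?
Units of each symbol in ρ = m/V:
  m (mass): kg
  V (volume): m³  → in the denominator, contributes 1/m³

Multiplying the contributions: [kg] · [1/m³]
Adding exponents of each base unit: kg: 1, m: -3
SI base units of density: kg/m³

Answer: kg/m³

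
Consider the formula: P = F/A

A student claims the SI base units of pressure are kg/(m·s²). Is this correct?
Units of each symbol in P = F/A:
  F (force): kg·m/s²
  A (area): m²  → in the denominator, contributes 1/m²

Multiplying the contributions: [kg·m/s²] · [1/m²]
Adding exponents of each base unit: kg: 1, m: -1, s: -2
SI base units of pressure: kg/(m·s²)

The claimed units kg/(m·s²) match the derived units, so the claim is correct.

Answer: Yes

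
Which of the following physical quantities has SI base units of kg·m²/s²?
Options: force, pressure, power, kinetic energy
Checking the SI base units of each option:
  force (F = ma): kg·m/s²  ✗
  pressure (P = F/A): kg/(m·s²)  ✗
  power (P = W/t): kg·m²/s³  ✗
  kinetic energy (E = ½mv²): kg·m²/s²  ✓ matches

Only kinetic energy has units kg·m²/s².

Answer: kinetic energy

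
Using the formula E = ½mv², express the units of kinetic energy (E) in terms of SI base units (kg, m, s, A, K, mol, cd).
Units of each symbol in E = ½mv²:
  m (mass): kg
  v (speed): m/s  → to the power 2, contributes m²/s²
  The factor ½ is dimensionless.

Multiplying the contributions: [kg] · [m²/s²]
Adding exponents of each base unit: kg: 1, m: 2, s: -2
SI base units of kinetic energy: kg·m²/s²

Answer: kg·m²/s²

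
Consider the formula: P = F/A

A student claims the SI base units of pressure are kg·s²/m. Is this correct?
Units of each symbol in P = F/A:
  F (force): kg·m/s²
  A (area): m²  → in the denominator, contributes 1/m²

Multiplying the contributions: [kg·m/s²] · [1/m²]
Adding exponents of each base unit: kg: 1, m: -1, s: -2
SI base units of pressure: kg/(m·s²)

The claimed units kg·s²/m (exponents kg: 1, m: -1, s: 2) do not match the derived units kg/(m·s²) (exponents kg: 1, m: -1, s: -2), so the claim is incorrect.

Answer: No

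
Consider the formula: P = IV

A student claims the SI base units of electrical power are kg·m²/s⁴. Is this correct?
Units of each symbol in P = IV:
  I (current): A
  V (voltage, in volts): kg·m²/(s³·A)

Multiplying the contributions: [A] · [kg·m²/(s³·A)]
Adding exponents of each base unit: kg: 1, m: 2, s: -3
SI base units of electrical power: kg·m²/s³

The claimed units kg·m²/s⁴ (exponents kg: 1, m: 2, s: -4) do not match the derived units kg·m²/s³ (exponents kg: 1, m: 2, s: -3), so the claim is incorrect.

Answer: No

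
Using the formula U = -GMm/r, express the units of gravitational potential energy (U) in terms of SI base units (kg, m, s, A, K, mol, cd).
Units of each symbol in U = -GMm/r:
  G (gravitational constant): m³/(kg·s²)
  M (mass): kg
  m (mass): kg
  r (distance): m  → in the denominator, contributes 1/m
  The minus sign does not affect the units.

Multiplying the contributions: [m³/(kg·s²)] · [kg] · [kg] · [1/m]
Adding exponents of each base unit: kg: 1, m: 2, s: -2
SI base units of gravitational potential energy: kg·m²/s²

Answer: kg·m²/s²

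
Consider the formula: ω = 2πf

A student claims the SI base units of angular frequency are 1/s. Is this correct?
Units of each symbol in ω = 2πf:
  f (frequency): 1/s
  The factor 2π is dimensionless.

Multiplying the contributions: [1/s]
Adding exponents of each base unit: s: -1
SI base units of angular frequency: 1/s

The claimed units 1/s match the derived units, so the claim is correct.

Answer: Yes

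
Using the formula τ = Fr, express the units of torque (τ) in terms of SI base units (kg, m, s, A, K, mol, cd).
Units of each symbol in τ = Fr:
  F (force): kg·m/s²
  r (lever arm): m

Multiplying the contributions: [kg·m/s²] · [m]
Adding exponents of each base unit: kg: 1, m: 2, s: -2
SI base units of torque: kg·m²/s²

Answer: kg·m²/s²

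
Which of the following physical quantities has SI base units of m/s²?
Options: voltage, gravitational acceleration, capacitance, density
Checking the SI base units of each option:
  voltage (V = IR): kg·m²/(s³·A)  ✗
  gravitational acceleration (g = GM/r²): m/s²  ✓ matches
  capacitance (C = Q/V): s⁴·A²/(kg·m²)  ✗
  density (ρ = m/V): kg/m³  ✗

Only gravitational acceleration has units m/s².

Answer: gravitational acceleration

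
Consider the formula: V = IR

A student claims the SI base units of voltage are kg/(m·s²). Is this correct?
Units of each symbol in V = IR:
  I (current): A
  R (resistance, in ohms): kg·m²/(s³·A²)

Multiplying the contributions: [A] · [kg·m²/(s³·A²)]
Adding exponents of each base unit: kg: 1, m: 2, s: -3, A: -1
SI base units of voltage: kg·m²/(s³·A)

The claimed units kg/(m·s²) (exponents kg: 1, m: -1, s: -2) do not match the derived units kg·m²/(s³·A) (exponents kg: 1, m: 2, s: -3, A: -1), so the claim is incorrect.

Answer: No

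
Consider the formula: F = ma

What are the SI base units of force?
Units of each symbol in F = ma:
  m (mass): kg
  a (acceleration): m/s²

Multiplying the contributions: [kg] · [m/s²]
Adding exponents of each base unit: kg: 1, m: 1, s: -2
SI base units of force: kg·m/s²

Answer: kg·m/s²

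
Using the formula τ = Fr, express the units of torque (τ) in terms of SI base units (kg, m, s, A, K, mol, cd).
Units of each symbol in τ = Fr:
  F (force): kg·m/s²
  r (lever arm): m

Multiplying the contributions: [kg·m/s²] · [m]
Adding exponents of each base unit: kg: 1, m: 2, s: -2
SI base units of torque: kg·m²/s²

Answer: kg·m²/s²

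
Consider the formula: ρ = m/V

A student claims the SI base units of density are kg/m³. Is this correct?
Units of each symbol in ρ = m/V:
  m (mass): kg
  V (volume): m³  → in the denominator, contributes 1/m³

Multiplying the contributions: [kg] · [1/m³]
Adding exponents of each base unit: kg: 1, m: -3
SI base units of density: kg/m³

The claimed units kg/m³ match the derived units, so the claim is correct.

Answer: Yes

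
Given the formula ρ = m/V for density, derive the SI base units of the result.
Units of each symbol in ρ = m/V:
  m (mass): kg
  V (volume): m³  → in the denominator, contributes 1/m³

Multiplying the contributions: [kg] · [1/m³]
Adding exponents of each base unit: kg: 1, m: -3
SI base units of density: kg/m³

Answer: kg/m³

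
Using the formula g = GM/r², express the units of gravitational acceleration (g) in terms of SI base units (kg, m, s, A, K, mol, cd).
Units of each symbol in g = GM/r²:
  G (gravitational constant): m³/(kg·s²)
  M (mass): kg
  r (distance): m  → to the power 2 in the denominator, contributes 1/m²

Multiplying the contributions: [m³/(kg·s²)] · [kg] · [1/m²]
Adding exponents of each base unit: m: 1, s: -2
SI base units of gravitational acceleration: m/s²

Answer: m/s²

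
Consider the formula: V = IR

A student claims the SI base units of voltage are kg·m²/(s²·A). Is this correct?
Units of each symbol in V = IR:
  I (current): A
  R (resistance, in ohms): kg·m²/(s³·A²)

Multiplying the contributions: [A] · [kg·m²/(s³·A²)]
Adding exponents of each base unit: kg: 1, m: 2, s: -3, A: -1
SI base units of voltage: kg·m²/(s³·A)

The claimed units kg·m²/(s²·A) (exponents kg: 1, m: 2, s: -2, A: -1) do not match the derived units kg·m²/(s³·A) (exponents kg: 1, m: 2, s: -3, A: -1), so the claim is incorrect.

Answer: No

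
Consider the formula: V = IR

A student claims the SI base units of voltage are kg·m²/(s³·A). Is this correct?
Units of each symbol in V = IR:
  I (current): A
  R (resistance, in ohms): kg·m²/(s³·A²)

Multiplying the contributions: [A] · [kg·m²/(s³·A²)]
Adding exponents of each base unit: kg: 1, m: 2, s: -3, A: -1
SI base units of voltage: kg·m²/(s³·A)

The claimed units kg·m²/(s³·A) match the derived units, so the claim is correct.

Answer: Yes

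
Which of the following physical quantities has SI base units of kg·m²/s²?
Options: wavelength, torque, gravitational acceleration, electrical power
Checking the SI base units of each option:
  wavelength (λ = v/f): m  ✗
  torque (τ = Fr): kg·m²/s²  ✓ matches
  gravitational acceleration (g = GM/r²): m/s²  ✗
  electrical power (P = IV): kg·m²/s³  ✗

Only torque has units kg·m²/s².

Answer: torque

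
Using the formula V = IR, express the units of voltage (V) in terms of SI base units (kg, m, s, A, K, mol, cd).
Units of each symbol in V = IR:
  I (current): A
  R (resistance, in ohms): kg·m²/(s³·A²)

Multiplying the contributions: [A] · [kg·m²/(s³·A²)]
Adding exponents of each base unit: kg: 1, m: 2, s: -3, A: -1
SI base units of voltage: kg·m²/(s³·A)

Answer: kg·m²/(s³·A)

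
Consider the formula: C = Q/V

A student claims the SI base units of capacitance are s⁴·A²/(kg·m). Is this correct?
Units of each symbol in C = Q/V:
  Q (charge, in coulombs): s·A
  V (voltage, in volts): kg·m²/(s³·A)  → in the denominator, contributes s³·A/(kg·m²)

Multiplying the contributions: [s·A] · [s³·A/(kg·m²)]
Adding exponents of each base unit: kg: -1, m: -2, s: 4, A: 2
SI base units of capacitance: s⁴·A²/(kg·m²)

The claimed units s⁴·A²/(kg·m) (exponents kg: -1, m: -1, s: 4, A: 2) do not match the derived units s⁴·A²/(kg·m²) (exponents kg: -1, m: -2, s: 4, A: 2), so the claim is incorrect.

Answer: No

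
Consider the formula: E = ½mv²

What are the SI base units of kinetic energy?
Units of each symbol in E = ½mv²:
  m (mass): kg
  v (speed): m/s  → to the power 2, contributes m²/s²
  The factor ½ is dimensionless.

Multiplying the contributions: [kg] · [m²/s²]
Adding exponents of each base unit: kg: 1, m: 2, s: -2
SI base units of kinetic energy: kg·m²/s²

Answer: kg·m²/s²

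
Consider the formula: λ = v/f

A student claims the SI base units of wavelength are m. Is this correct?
Units of each symbol in λ = v/f:
  v (wave speed): m/s
  f (frequency): 1/s  → in the denominator, contributes s

Multiplying the contributions: [m/s] · [s]
Adding exponents of each base unit: m: 1
SI base units of wavelength: m

The claimed units m match the derived units, so the claim is correct.

Answer: Yes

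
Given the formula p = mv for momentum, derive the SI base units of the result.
Units of each symbol in p = mv:
  m (mass): kg
  v (velocity): m/s

Multiplying the contributions: [kg] · [m/s]
Adding exponents of each base unit: kg: 1, m: 1, s: -1
SI base units of momentum: kg·m/s

Answer: kg·m/s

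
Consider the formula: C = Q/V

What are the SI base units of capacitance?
Units of each symbol in C = Q/V:
  Q (charge, in coulombs): s·A
  V (voltage, in volts): kg·m²/(s³·A)  → in the denominator, contributes s³·A/(kg·m²)

Multiplying the contributions: [s·A] · [s³·A/(kg·m²)]
Adding exponents of each base unit: kg: -1, m: -2, s: 4, A: 2
SI base units of capacitance: s⁴·A²/(kg·m²)

Answer: s⁴·A²/(kg·m²)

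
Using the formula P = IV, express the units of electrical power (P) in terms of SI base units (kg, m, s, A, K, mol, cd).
Units of each symbol in P = IV:
  I (current): A
  V (voltage, in volts): kg·m²/(s³·A)

Multiplying the contributions: [A] · [kg·m²/(s³·A)]
Adding exponents of each base unit: kg: 1, m: 2, s: -3
SI base units of electrical power: kg·m²/s³

Answer: kg·m²/s³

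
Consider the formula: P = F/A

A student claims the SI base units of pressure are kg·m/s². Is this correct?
Units of each symbol in P = F/A:
  F (force): kg·m/s²
  A (area): m²  → in the denominator, contributes 1/m²

Multiplying the contributions: [kg·m/s²] · [1/m²]
Adding exponents of each base unit: kg: 1, m: -1, s: -2
SI base units of pressure: kg/(m·s²)

The claimed units kg·m/s² (exponents kg: 1, m: 1, s: -2) do not match the derived units kg/(m·s²) (exponents kg: 1, m: -1, s: -2), so the claim is incorrect.

Answer: No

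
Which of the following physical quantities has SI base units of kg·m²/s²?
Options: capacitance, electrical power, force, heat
Checking the SI base units of each option:
  capacitance (C = Q/V): s⁴·A²/(kg·m²)  ✗
  electrical power (P = IV): kg·m²/s³  ✗
  force (F = ma): kg·m/s²  ✗
  heat (Q = mcΔT): kg·m²/s²  ✓ matches

Only heat has units kg·m²/s².

Answer: heat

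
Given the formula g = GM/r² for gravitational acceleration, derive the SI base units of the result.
Units of each symbol in g = GM/r²:
  G (gravitational constant): m³/(kg·s²)
  M (mass): kg
  r (distance): m  → to the power 2 in the denominator, contributes 1/m²

Multiplying the contributions: [m³/(kg·s²)] · [kg] · [1/m²]
Adding exponents of each base unit: m: 1, s: -2
SI base units of gravitational acceleration: m/s²

Answer: m/s²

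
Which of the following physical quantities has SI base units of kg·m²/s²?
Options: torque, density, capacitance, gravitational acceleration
Checking the SI base units of each option:
  torque (τ = Fr): kg·m²/s²  ✓ matches
  density (ρ = m/V): kg/m³  ✗
  capacitance (C = Q/V): s⁴·A²/(kg·m²)  ✗
  gravitational acceleration (g = GM/r²): m/s²  ✗

Only torque has units kg·m²/s².

Answer: torque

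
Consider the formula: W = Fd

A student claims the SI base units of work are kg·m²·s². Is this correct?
Units of each symbol in W = Fd:
  F (force): kg·m/s²
  d (displacement): m

Multiplying the contributions: [kg·m/s²] · [m]
Adding exponents of each base unit: kg: 1, m: 2, s: -2
SI base units of work: kg·m²/s²

The claimed units kg·m²·s² (exponents kg: 1, m: 2, s: 2) do not match the derived units kg·m²/s² (exponents kg: 1, m: 2, s: -2), so the claim is incorrect.

Answer: No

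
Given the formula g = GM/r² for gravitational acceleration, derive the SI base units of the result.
Units of each symbol in g = GM/r²:
  G (gravitational constant): m³/(kg·s²)
  M (mass): kg
  r (distance): m  → to the power 2 in the denominator, contributes 1/m²

Multiplying the contributions: [m³/(kg·s²)] · [kg] · [1/m²]
Adding exponents of each base unit: m: 1, s: -2
SI base units of gravitational acceleration: m/s²

Answer: m/s²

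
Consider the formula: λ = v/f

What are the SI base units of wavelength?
Units of each symbol in λ = v/f:
  v (wave speed): m/s
  f (frequency): 1/s  → in the denominator, contributes s

Multiplying the contributions: [m/s] · [s]
Adding exponents of each base unit: m: 1
SI base units of wavelength: m

Answer: m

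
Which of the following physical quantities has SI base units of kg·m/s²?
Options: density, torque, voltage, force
Checking the SI base units of each option:
  density (ρ = m/V): kg/m³  ✗
  torque (τ = Fr): kg·m²/s²  ✗
  voltage (V = IR): kg·m²/(s³·A)  ✗
  force (F = ma): kg·m/s²  ✓ matches

Only force has units kg·m/s².

Answer: force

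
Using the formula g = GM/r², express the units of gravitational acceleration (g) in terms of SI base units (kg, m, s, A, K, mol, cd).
Units of each symbol in g = GM/r²:
  G (gravitational constant): m³/(kg·s²)
  M (mass): kg
  r (distance): m  → to the power 2 in the denominator, contributes 1/m²

Multiplying the contributions: [m³/(kg·s²)] · [kg] · [1/m²]
Adding exponents of each base unit: m: 1, s: -2
SI base units of gravitational acceleration: m/s²

Answer: m/s²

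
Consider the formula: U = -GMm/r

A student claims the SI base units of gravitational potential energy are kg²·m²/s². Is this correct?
Units of each symbol in U = -GMm/r:
  G (gravitational constant): m³/(kg·s²)
  M (mass): kg
  m (mass): kg
  r (distance): m  → in the denominator, contributes 1/m
  The minus sign does not affect the units.

Multiplying the contributions: [m³/(kg·s²)] · [kg] · [kg] · [1/m]
Adding exponents of each base unit: kg: 1, m: 2, s: -2
SI base units of gravitational potential energy: kg·m²/s²

The claimed units kg²·m²/s² (exponents kg: 2, m: 2, s: -2) do not match the derived units kg·m²/s² (exponents kg: 1, m: 2, s: -2), so the claim is incorrect.

Answer: No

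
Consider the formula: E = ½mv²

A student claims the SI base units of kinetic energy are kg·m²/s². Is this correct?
Units of each symbol in E = ½mv²:
  m (mass): kg
  v (speed): m/s  → to the power 2, contributes m²/s²
  The factor ½ is dimensionless.

Multiplying the contributions: [kg] · [m²/s²]
Adding exponents of each base unit: kg: 1, m: 2, s: -2
SI base units of kinetic energy: kg·m²/s²

The claimed units kg·m²/s² match the derived units, so the claim is correct.

Answer: Yes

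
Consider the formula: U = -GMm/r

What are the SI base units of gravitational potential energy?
Units of each symbol in U = -GMm/r:
  G (gravitational constant): m³/(kg·s²)
  M (mass): kg
  m (mass): kg
  r (distance): m  → in the denominator, contributes 1/m
  The minus sign does not affect the units.

Multiplying the contributions: [m³/(kg·s²)] · [kg] · [kg] · [1/m]
Adding exponents of each base unit: kg: 1, m: 2, s: -2
SI base units of gravitational potential energy: kg·m²/s²

Answer: kg·m²/s²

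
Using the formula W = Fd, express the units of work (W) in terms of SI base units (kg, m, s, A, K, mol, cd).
Units of each symbol in W = Fd:
  F (force): kg·m/s²
  d (displacement): m

Multiplying the contributions: [kg·m/s²] · [m]
Adding exponents of each base unit: kg: 1, m: 2, s: -2
SI base units of work: kg·m²/s²

Answer: kg·m²/s²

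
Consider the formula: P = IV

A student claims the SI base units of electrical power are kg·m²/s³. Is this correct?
Units of each symbol in P = IV:
  I (current): A
  V (voltage, in volts): kg·m²/(s³·A)

Multiplying the contributions: [A] · [kg·m²/(s³·A)]
Adding exponents of each base unit: kg: 1, m: 2, s: -3
SI base units of electrical power: kg·m²/s³

The claimed units kg·m²/s³ match the derived units, so the claim is correct.

Answer: Yes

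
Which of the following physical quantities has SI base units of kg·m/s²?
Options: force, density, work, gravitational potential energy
Checking the SI base units of each option:
  force (F = ma): kg·m/s²  ✓ matches
  density (ρ = m/V): kg/m³  ✗
  work (W = Fd): kg·m²/s²  ✗
  gravitational potential energy (U = -GMm/r): kg·m²/s²  ✗

Only force has units kg·m/s².

Answer: force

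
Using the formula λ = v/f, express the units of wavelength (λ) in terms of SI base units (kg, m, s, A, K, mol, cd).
Units of each symbol in λ = v/f:
  v (wave speed): m/s
  f (frequency): 1/s  → in the denominator, contributes s

Multiplying the contributions: [m/s] · [s]
Adding exponents of each base unit: m: 1
SI base units of wavelength: m

Answer: m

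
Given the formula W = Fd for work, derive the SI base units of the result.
Units of each symbol in W = Fd:
  F (force): kg·m/s²
  d (displacement): m

Multiplying the contributions: [kg·m/s²] · [m]
Adding exponents of each base unit: kg: 1, m: 2, s: -2
SI base units of work: kg·m²/s²

Answer: kg·m²/s²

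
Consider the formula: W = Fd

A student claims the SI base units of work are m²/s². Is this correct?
Units of each symbol in W = Fd:
  F (force): kg·m/s²
  d (displacement): m

Multiplying the contributions: [kg·m/s²] · [m]
Adding exponents of each base unit: kg: 1, m: 2, s: -2
SI base units of work: kg·m²/s²

The claimed units m²/s² (exponents m: 2, s: -2) do not match the derived units kg·m²/s² (exponents kg: 1, m: 2, s: -2), so the claim is incorrect.

Answer: No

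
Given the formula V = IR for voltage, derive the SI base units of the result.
Units of each symbol in V = IR:
  I (current): A
  R (resistance, in ohms): kg·m²/(s³·A²)

Multiplying the contributions: [A] · [kg·m²/(s³·A²)]
Adding exponents of each base unit: kg: 1, m: 2, s: -3, A: -1
SI base units of voltage: kg·m²/(s³·A)

Answer: kg·m²/(s³·A)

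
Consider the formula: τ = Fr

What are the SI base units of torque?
Units of each symbol in τ = Fr:
  F (force): kg·m/s²
  r (lever arm): m

Multiplying the contributions: [kg·m/s²] · [m]
Adding exponents of each base unit: kg: 1, m: 2, s: -2
SI base units of torque: kg·m²/s²

Answer: kg·m²/s²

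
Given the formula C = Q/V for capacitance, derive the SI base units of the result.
Units of each symbol in C = Q/V:
  Q (charge, in coulombs): s·A
  V (voltage, in volts): kg·m²/(s³·A)  → in the denominator, contributes s³·A/(kg·m²)

Multiplying the contributions: [s·A] · [s³·A/(kg·m²)]
Adding exponents of each base unit: kg: -1, m: -2, s: 4, A: 2
SI base units of capacitance: s⁴·A²/(kg·m²)

Answer: s⁴·A²/(kg·m²)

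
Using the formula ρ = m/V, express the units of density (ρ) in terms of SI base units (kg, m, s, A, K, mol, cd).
Units of each symbol in ρ = m/V:
  m (mass): kg
  V (volume): m³  → in the denominator, contributes 1/m³

Multiplying the contributions: [kg] · [1/m³]
Adding exponents of each base unit: kg: 1, m: -3
SI base units of density: kg/m³

Answer: kg/m³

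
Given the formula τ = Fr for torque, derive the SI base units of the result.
Units of each symbol in τ = Fr:
  F (force): kg·m/s²
  r (lever arm): m

Multiplying the contributions: [kg·m/s²] · [m]
Adding exponents of each base unit: kg: 1, m: 2, s: -2
SI base units of torque: kg·m²/s²

Answer: kg·m²/s²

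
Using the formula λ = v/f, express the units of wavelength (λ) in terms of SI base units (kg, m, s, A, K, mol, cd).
Units of each symbol in λ = v/f:
  v (wave speed): m/s
  f (frequency): 1/s  → in the denominator, contributes s

Multiplying the contributions: [m/s] · [s]
Adding exponents of each base unit: m: 1
SI base units of wavelength: m

Answer: m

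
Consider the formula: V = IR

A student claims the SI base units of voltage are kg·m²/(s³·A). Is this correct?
Units of each symbol in V = IR:
  I (current): A
  R (resistance, in ohms): kg·m²/(s³·A²)

Multiplying the contributions: [A] · [kg·m²/(s³·A²)]
Adding exponents of each base unit: kg: 1, m: 2, s: -3, A: -1
SI base units of voltage: kg·m²/(s³·A)

The claimed units kg·m²/(s³·A) match the derived units, so the claim is correct.

Answer: Yes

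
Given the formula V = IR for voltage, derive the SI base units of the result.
Units of each symbol in V = IR:
  I (current): A
  R (resistance, in ohms): kg·m²/(s³·A²)

Multiplying the contributions: [A] · [kg·m²/(s³·A²)]
Adding exponents of each base unit: kg: 1, m: 2, s: -3, A: -1
SI base units of voltage: kg·m²/(s³·A)

Answer: kg·m²/(s³·A)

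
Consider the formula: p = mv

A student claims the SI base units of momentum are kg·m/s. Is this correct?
Units of each symbol in p = mv:
  m (mass): kg
  v (velocity): m/s

Multiplying the contributions: [kg] · [m/s]
Adding exponents of each base unit: kg: 1, m: 1, s: -1
SI base units of momentum: kg·m/s

The claimed units kg·m/s match the derived units, so the claim is correct.

Answer: Yes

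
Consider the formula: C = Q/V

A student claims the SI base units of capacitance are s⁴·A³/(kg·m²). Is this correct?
Units of each symbol in C = Q/V:
  Q (charge, in coulombs): s·A
  V (voltage, in volts): kg·m²/(s³·A)  → in the denominator, contributes s³·A/(kg·m²)

Multiplying the contributions: [s·A] · [s³·A/(kg·m²)]
Adding exponents of each base unit: kg: -1, m: -2, s: 4, A: 2
SI base units of capacitance: s⁴·A²/(kg·m²)

The claimed units s⁴·A³/(kg·m²) (exponents kg: -1, m: -2, s: 4, A: 3) do not match the derived units s⁴·A²/(kg·m²) (exponents kg: -1, m: -2, s: 4, A: 2), so the claim is incorrect.

Answer: No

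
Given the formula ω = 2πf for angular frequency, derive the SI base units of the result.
Units of each symbol in ω = 2πf:
  f (frequency): 1/s
  The factor 2π is dimensionless.

Multiplying the contributions: [1/s]
Adding exponents of each base unit: s: -1
SI base units of angular frequency: 1/s

Answer: 1/s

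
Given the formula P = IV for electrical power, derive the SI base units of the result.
Units of each symbol in P = IV:
  I (current): A
  V (voltage, in volts): kg·m²/(s³·A)

Multiplying the contributions: [A] · [kg·m²/(s³·A)]
Adding exponents of each base unit: kg: 1, m: 2, s: -3
SI base units of electrical power: kg·m²/s³

Answer: kg·m²/s³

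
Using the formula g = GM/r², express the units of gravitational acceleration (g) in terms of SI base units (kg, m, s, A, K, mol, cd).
Units of each symbol in g = GM/r²:
  G (gravitational constant): m³/(kg·s²)
  M (mass): kg
  r (distance): m  → to the power 2 in the denominator, contributes 1/m²

Multiplying the contributions: [m³/(kg·s²)] · [kg] · [1/m²]
Adding exponents of each base unit: m: 1, s: -2
SI base units of gravitational acceleration: m/s²

Answer: m/s²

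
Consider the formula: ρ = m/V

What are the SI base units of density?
Units of each symbol in ρ = m/V:
  m (mass): kg
  V (volume): m³  → in the denominator, contributes 1/m³

Multiplying the contributions: [kg] · [1/m³]
Adding exponents of each base unit: kg: 1, m: -3
SI base units of density: kg/m³

Answer: kg/m³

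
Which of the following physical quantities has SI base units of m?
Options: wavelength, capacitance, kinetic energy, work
Checking the SI base units of each option:
  wavelength (λ = v/f): m  ✓ matches
  capacitance (C = Q/V): s⁴·A²/(kg·m²)  ✗
  kinetic energy (E = ½mv²): kg·m²/s²  ✗
  work (W = Fd): kg·m²/s²  ✗

Only wavelength has units m.

Answer: wavelength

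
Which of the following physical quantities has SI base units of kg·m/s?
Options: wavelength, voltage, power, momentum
Checking the SI base units of each option:
  wavelength (λ = v/f): m  ✗
  voltage (V = IR): kg·m²/(s³·A)  ✗
  power (P = W/t): kg·m²/s³  ✗
  momentum (p = mv): kg·m/s  ✓ matches

Only momentum has units kg·m/s.

Answer: momentum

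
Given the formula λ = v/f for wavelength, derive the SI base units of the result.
Units of each symbol in λ = v/f:
  v (wave speed): m/s
  f (frequency): 1/s  → in the denominator, contributes s

Multiplying the contributions: [m/s] · [s]
Adding exponents of each base unit: m: 1
SI base units of wavelength: m

Answer: m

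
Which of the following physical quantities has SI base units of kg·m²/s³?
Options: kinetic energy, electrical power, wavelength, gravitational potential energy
Checking the SI base units of each option:
  kinetic energy (E = ½mv²): kg·m²/s²  ✗
  electrical power (P = IV): kg·m²/s³  ✓ matches
  wavelength (λ = v/f): m  ✗
  gravitational potential energy (U = -GMm/r): kg·m²/s²  ✗

Only electrical power has units kg·m²/s³.

Answer: electrical power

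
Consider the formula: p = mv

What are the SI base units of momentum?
Units of each symbol in p = mv:
  m (mass): kg
  v (velocity): m/s

Multiplying the contributions: [kg] · [m/s]
Adding exponents of each base unit: kg: 1, m: 1, s: -1
SI base units of momentum: kg·m/s

Answer: kg·m/s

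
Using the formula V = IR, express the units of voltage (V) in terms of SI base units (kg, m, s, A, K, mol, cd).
Units of each symbol in V = IR:
  I (current): A
  R (resistance, in ohms): kg·m²/(s³·A²)

Multiplying the contributions: [A] · [kg·m²/(s³·A²)]
Adding exponents of each base unit: kg: 1, m: 2, s: -3, A: -1
SI base units of voltage: kg·m²/(s³·A)

Answer: kg·m²/(s³·A)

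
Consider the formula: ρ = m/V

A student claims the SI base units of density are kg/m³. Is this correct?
Units of each symbol in ρ = m/V:
  m (mass): kg
  V (volume): m³  → in the denominator, contributes 1/m³

Multiplying the contributions: [kg] · [1/m³]
Adding exponents of each base unit: kg: 1, m: -3
SI base units of density: kg/m³

The claimed units kg/m³ match the derived units, so the claim is correct.

Answer: Yes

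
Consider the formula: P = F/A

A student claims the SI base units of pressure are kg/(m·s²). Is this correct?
Units of each symbol in P = F/A:
  F (force): kg·m/s²
  A (area): m²  → in the denominator, contributes 1/m²

Multiplying the contributions: [kg·m/s²] · [1/m²]
Adding exponents of each base unit: kg: 1, m: -1, s: -2
SI base units of pressure: kg/(m·s²)

The claimed units kg/(m·s²) match the derived units, so the claim is correct.

Answer: Yes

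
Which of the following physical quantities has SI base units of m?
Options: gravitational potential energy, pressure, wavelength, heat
Checking the SI base units of each option:
  gravitational potential energy (U = -GMm/r): kg·m²/s²  ✗
  pressure (P = F/A): kg/(m·s²)  ✗
  wavelength (λ = v/f): m  ✓ matches
  heat (Q = mcΔT): kg·m²/s²  ✗

Only wavelength has units m.

Answer: wavelength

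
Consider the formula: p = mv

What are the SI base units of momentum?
Units of each symbol in p = mv:
  m (mass): kg
  v (velocity): m/s

Multiplying the contributions: [kg] · [m/s]
Adding exponents of each base unit: kg: 1, m: 1, s: -1
SI base units of momentum: kg·m/s

Answer: kg·m/s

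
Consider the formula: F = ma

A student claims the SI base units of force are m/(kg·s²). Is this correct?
Units of each symbol in F = ma:
  m (mass): kg
  a (acceleration): m/s²

Multiplying the contributions: [kg] · [m/s²]
Adding exponents of each base unit: kg: 1, m: 1, s: -2
SI base units of force: kg·m/s²

The claimed units m/(kg·s²) (exponents kg: -1, m: 1, s: -2) do not match the derived units kg·m/s² (exponents kg: 1, m: 1, s: -2), so the claim is incorrect.

Answer: No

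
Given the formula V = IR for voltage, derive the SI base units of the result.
Units of each symbol in V = IR:
  I (current): A
  R (resistance, in ohms): kg·m²/(s³·A²)

Multiplying the contributions: [A] · [kg·m²/(s³·A²)]
Adding exponents of each base unit: kg: 1, m: 2, s: -3, A: -1
SI base units of voltage: kg·m²/(s³·A)

Answer: kg·m²/(s³·A)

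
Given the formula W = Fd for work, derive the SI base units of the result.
Units of each symbol in W = Fd:
  F (force): kg·m/s²
  d (displacement): m

Multiplying the contributions: [kg·m/s²] · [m]
Adding exponents of each base unit: kg: 1, m: 2, s: -2
SI base units of work: kg·m²/s²

Answer: kg·m²/s²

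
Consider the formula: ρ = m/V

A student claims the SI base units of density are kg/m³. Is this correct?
Units of each symbol in ρ = m/V:
  m (mass): kg
  V (volume): m³  → in the denominator, contributes 1/m³

Multiplying the contributions: [kg] · [1/m³]
Adding exponents of each base unit: kg: 1, m: -3
SI base units of density: kg/m³

The claimed units kg/m³ match the derived units, so the claim is correct.

Answer: Yes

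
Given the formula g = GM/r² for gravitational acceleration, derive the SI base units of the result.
Units of each symbol in g = GM/r²:
  G (gravitational constant): m³/(kg·s²)
  M (mass): kg
  r (distance): m  → to the power 2 in the denominator, contributes 1/m²

Multiplying the contributions: [m³/(kg·s²)] · [kg] · [1/m²]
Adding exponents of each base unit: m: 1, s: -2
SI base units of gravitational acceleration: m/s²

Answer: m/s²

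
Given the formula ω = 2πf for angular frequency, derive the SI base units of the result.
Units of each symbol in ω = 2πf:
  f (frequency): 1/s
  The factor 2π is dimensionless.

Multiplying the contributions: [1/s]
Adding exponents of each base unit: s: -1
SI base units of angular frequency: 1/s

Answer: 1/s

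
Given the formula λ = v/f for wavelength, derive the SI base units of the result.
Units of each symbol in λ = v/f:
  v (wave speed): m/s
  f (frequency): 1/s  → in the denominator, contributes s

Multiplying the contributions: [m/s] · [s]
Adding exponents of each base unit: m: 1
SI base units of wavelength: m

Answer: m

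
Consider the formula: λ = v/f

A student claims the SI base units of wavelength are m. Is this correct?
Units of each symbol in λ = v/f:
  v (wave speed): m/s
  f (frequency): 1/s  → in the denominator, contributes s

Multiplying the contributions: [m/s] · [s]
Adding exponents of each base unit: m: 1
SI base units of wavelength: m

The claimed units m match the derived units, so the claim is correct.

Answer: Yes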